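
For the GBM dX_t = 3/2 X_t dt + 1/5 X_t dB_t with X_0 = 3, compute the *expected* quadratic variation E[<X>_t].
E[<X>_t] = 9*exp(76*t/25)/76 - 9/76

<X>_t = int_0^t ((1/5) * X_s)^2 ds. Taking expectation inside the integral: E[<X>_t] = (1/5)^2 * int_0^t E[X_s^2] ds. For GBM, E[X_s^2] = x_0^2 * exp((2 mu + sigma^2) s). Integrating:
  E[<X>_t] = (1/5)^2 * 3^2 * (exp((2*(3/2) + (1/5)^2) t) - 1) / (2*(3/2) + (1/5)^2)
           = (1/5)^2 * 3^2 * (exp((76/25) t) - 1) / (76/25) = 9*exp(76*t/25)/76 - 9/76.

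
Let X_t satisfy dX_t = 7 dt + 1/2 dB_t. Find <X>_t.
<X>_t = t/4

For an Itô process dX_t = a(t) dt + b(t) dB_t, the quadratic variation is <X>_t = int_0^t b(s)^2 ds (the drift term does not contribute). Here b(s) = 1/2, so
  b(s)^2 = 1/4.
Integrating from 0 to t:
  <X>_t = int_0^t (1/4) ds = t/4.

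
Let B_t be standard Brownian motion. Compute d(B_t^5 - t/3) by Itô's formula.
d(B_t^5 - t/3) = (10*B_t^3 - 1/3) dt + (5*B_t^4) dB_t

Itô's formula for f(t, x): d f(t, B_t) = (f_t + (1/2) f_xx) dt + f_x dB_t. Compute partials of f(t, x) = -t/3 + x^5:
  f_t(t,x)  = -1/3
  f_x(t,x)  = 5*x^4
  f_xx(t,x) = 20*x^3
Assemble drift = f_t + (1/2) f_xx = 10*x^3 - 1/3 and diffusion = f_x = 5*x^4. Substituting x = B_t:
  d(B_t^5 - t/3) = (10*B_t^3 - 1/3) dt + (5*B_t^4) dB_t.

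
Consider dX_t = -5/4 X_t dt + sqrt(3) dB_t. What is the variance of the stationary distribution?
lim Var(X_t) = 6/5

The OU SDE dX = -theta X dt + sigma dB admits the integrating factor exp(theta t): d(exp(theta t) X_t) = sigma exp(theta t) dB_t. Integrating from 0 to t gives X_t = x_0 * exp(-theta t) + sigma * int_0^t exp(-theta (t-s)) dB_s for any initial x_0. The Itô integral has variance (by the Itô isometry) sigma^2 * int_0^t exp(-2 theta (t - s)) ds = sigma^2 * (1 - exp(-2 theta t)) / (2 theta), independent of x_0.
With theta = 5/4, sigma = sqrt(3):
  Var(X_t) = (sqrt(3))^2 * (1 - exp(-2*5/4 t)) / (2 * 5/4) = 6/5 - 6*exp(-5*t/2)/5.
As t -> infinity, exp(-2*5/4 t) -> 0, so the stationary variance is sigma^2 / (2 theta) = 6/5.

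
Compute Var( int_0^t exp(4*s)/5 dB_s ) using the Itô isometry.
Var = exp(8*t)/200 - 1/200

The Itô integral of a deterministic integrand f(s) has mean 0 because each increment f(s) * (B_{s+ds} - B_s) has mean 0. By the Itô isometry:
  Var( int_0^t f(s) dB_s ) = E[ (int_0^t f(s) dB_s)^2 ] = int_0^t f(s)^2 ds.
Here f(s) = exp(4*s)/5, so f(s)^2 = exp(8*s)/25. Integrate:
  int_0^t (exp(8*s)/25) ds = exp(8*t)/200 - 1/200.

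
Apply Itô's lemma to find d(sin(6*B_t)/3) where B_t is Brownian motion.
d(sin(6*B_t)/3) = (-6*sin(6*B_t)) dt + (2*cos(6*B_t)) dB_t

Itô's formula for f(B_t) gives d f(B_t) = f'(B_t) dB_t + (1/2) f''(B_t) dt. Compute derivatives of f(x) = sin(6*x)/3:
  f'(x)  = 2*cos(6*x)
  f''(x) = -12*sin(6*x)
Substitute x = B_t and multiply the f'' term by 1/2:
  drift     = (1/2) * (-12*sin(6*x)) evaluated at B_t = -6*sin(6*B_t)
  diffusion = (2*cos(6*x)) evaluated at B_t = 2*cos(6*B_t)
Therefore d(sin(6*B_t)/3) = (-6*sin(6*B_t)) dt + (2*cos(6*B_t)) dB_t.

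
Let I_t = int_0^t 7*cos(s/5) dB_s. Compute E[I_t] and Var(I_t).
E[I_t] = 0; Var(I_t) = 49*t/2 + 245*sin(2*t/5)/4

The Itô integral of a deterministic integrand f(s) has mean 0 because each increment f(s) * (B_{s+ds} - B_s) has mean 0. By the Itô isometry:
  Var( int_0^t f(s) dB_s ) = E[ (int_0^t f(s) dB_s)^2 ] = int_0^t f(s)^2 ds.
Here f(s) = 7*cos(s/5), so f(s)^2 = 49*cos(s/5)^2. Integrate:
  int_0^t (49*cos(s/5)^2) ds = 49*t/2 + 245*sin(2*t/5)/4.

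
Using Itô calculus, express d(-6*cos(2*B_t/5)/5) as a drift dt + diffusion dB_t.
d(-6*cos(2*B_t/5)/5) = (12*cos(2*B_t/5)/125) dt + (12*sin(2*B_t/5)/25) dB_t

Itô's formula for f(B_t) gives d f(B_t) = f'(B_t) dB_t + (1/2) f''(B_t) dt. Compute derivatives of f(x) = -6*cos(2*x/5)/5:
  f'(x)  = 12*sin(2*x/5)/25
  f''(x) = 24*cos(2*x/5)/125
Substitute x = B_t and multiply the f'' term by 1/2:
  drift     = (1/2) * (24*cos(2*x/5)/125) evaluated at B_t = 12*cos(2*B_t/5)/125
  diffusion = (12*sin(2*x/5)/25) evaluated at B_t = 12*sin(2*B_t/5)/25
Therefore d(-6*cos(2*B_t/5)/5) = (12*cos(2*B_t/5)/125) dt + (12*sin(2*B_t/5)/25) dB_t.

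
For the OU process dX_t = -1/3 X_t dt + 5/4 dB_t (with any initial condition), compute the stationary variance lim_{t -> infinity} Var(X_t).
lim Var(X_t) = 75/32

The OU SDE dX = -theta X dt + sigma dB admits the integrating factor exp(theta t): d(exp(theta t) X_t) = sigma exp(theta t) dB_t. Integrating from 0 to t gives X_t = x_0 * exp(-theta t) + sigma * int_0^t exp(-theta (t-s)) dB_s for any initial x_0. The Itô integral has variance (by the Itô isometry) sigma^2 * int_0^t exp(-2 theta (t - s)) ds = sigma^2 * (1 - exp(-2 theta t)) / (2 theta), independent of x_0.
With theta = 1/3, sigma = 5/4:
  Var(X_t) = (5/4)^2 * (1 - exp(-2*1/3 t)) / (2 * 1/3) = 75/32 - 75*exp(-2*t/3)/32.
As t -> infinity, exp(-2*1/3 t) -> 0, so the stationary variance is sigma^2 / (2 theta) = 75/32.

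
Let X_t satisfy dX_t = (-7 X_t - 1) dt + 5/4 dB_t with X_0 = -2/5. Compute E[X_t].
E[X_t] = -1/7 - 9*exp(-7*t)/35

Taking expectations and using E[dB_t] = 0, the mean m(t) = E[X_t] satisfies the ODE m'(t) = a m(t) + b with m(0) = x_0. With a = -7, b = -1, x_0 = -2/5, the solution is
  m(t) = x_0 * exp(a t) + (b/a) * (exp(a t) - 1)
       = (-2/5) * exp((-7) t) + ((-1)/(-7)) * (exp((-7) t) - 1)
       = -1/7 - 9*exp(-7*t)/35.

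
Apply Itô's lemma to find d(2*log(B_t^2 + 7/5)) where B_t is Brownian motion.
d(2*log(B_t^2 + 7/5)) = (10*(7 - 5*B_t^2)/(5*B_t^2 + 7)^2) dt + (20*B_t/(5*B_t^2 + 7)) dB_t

Itô's formula for f(B_t) gives d f(B_t) = f'(B_t) dB_t + (1/2) f''(B_t) dt. Compute derivatives of f(x) = 2*log(x^2 + 7/5):
  f'(x)  = 20*x/(5*x^2 + 7)
  f''(x) = 20*(7 - 5*x^2)/(5*x^2 + 7)^2
Substitute x = B_t and multiply the f'' term by 1/2:
  drift     = (1/2) * (20*(7 - 5*x^2)/(5*x^2 + 7)^2) evaluated at B_t = 10*(7 - 5*B_t^2)/(5*B_t^2 + 7)^2
  diffusion = (20*x/(5*x^2 + 7)) evaluated at B_t = 20*B_t/(5*B_t^2 + 7)
Therefore d(2*log(B_t^2 + 7/5)) = (10*(7 - 5*B_t^2)/(5*B_t^2 + 7)^2) dt + (20*B_t/(5*B_t^2 + 7)) dB_t.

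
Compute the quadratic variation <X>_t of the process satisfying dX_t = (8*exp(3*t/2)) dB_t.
<X>_t = 64*exp(3*t)/3 - 64/3

For an Itô process dX_t = a(t) dt + b(t) dB_t, the quadratic variation is <X>_t = int_0^t b(s)^2 ds (the drift term does not contribute). Here b(s) = 8*exp(3*s/2), so
  b(s)^2 = 64*exp(3*s).
Integrating from 0 to t:
  <X>_t = int_0^t (64*exp(3*s)) ds = 64*exp(3*t)/3 - 64/3.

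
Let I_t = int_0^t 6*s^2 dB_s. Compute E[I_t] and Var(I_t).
E[I_t] = 0; Var(I_t) = 36*t^5/5

The Itô integral of a deterministic integrand f(s) has mean 0 because each increment f(s) * (B_{s+ds} - B_s) has mean 0. By the Itô isometry:
  Var( int_0^t f(s) dB_s ) = E[ (int_0^t f(s) dB_s)^2 ] = int_0^t f(s)^2 ds.
Here f(s) = 6*s^2, so f(s)^2 = 36*s^4. Integrate:
  int_0^t (36*s^4) ds = 36*t^5/5.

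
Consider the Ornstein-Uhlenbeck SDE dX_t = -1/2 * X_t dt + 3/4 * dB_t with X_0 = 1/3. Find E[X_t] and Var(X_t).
E[X_t] = exp(-t/2)/3; Var(X_t) = 9/16 - 9*exp(-t)/16

The OU SDE dX = -theta X dt + sigma dB admits the integrating factor exp(theta t): d(exp(theta t) X_t) = sigma exp(theta t) dB_t. Integrating from 0 to t:
  X_t = x_0 * exp(-theta t) + sigma * int_0^t exp(-theta (t-s)) dB_s.
The Itô integral has mean 0 and (by the Itô isometry) variance sigma^2 * int_0^t exp(-2 theta (t - s)) ds = sigma^2 * (1 - exp(-2 theta t)) / (2 theta).
With theta = 1/2, sigma = 3/4, x_0 = 1/3:
  E[X_t] = 1/3 * exp(-1/2 t) = exp(-t/2)/3
  Var(X_t) = (3/4)^2 * (1 - exp(-2*1/2 t)) / (2 * 1/2) = 9/16 - 9*exp(-t)/16.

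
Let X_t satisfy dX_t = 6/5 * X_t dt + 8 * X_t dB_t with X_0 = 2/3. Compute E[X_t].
E[X_t] = 2*exp(6*t/5)/3

For GBM dX = mu X dt + sigma X dB with X_0 = x_0, apply Itô to Y = log X: dY = (mu - sigma^2/2) dt + sigma dB, so Y_t = log(x_0) + (mu - sigma^2/2) t + sigma B_t and hence X_t = x_0 * exp((mu - sigma^2/2) t + sigma B_t).
With mu = 6/5, sigma = 8, x_0 = 2/3, this gives:
  X_t = 2/3 * exp((-154/5) * t + (8) * B_t).
Since sigma*B_t ~ Normal(0, sigma^2 t), E[exp(sigma*B_t)] = exp(sigma^2 t / 2); so E[X_t] = x_0 * exp((mu - sigma^2/2) t) * exp(sigma^2 t / 2) = x_0 * exp(mu t) = 2*exp(6*t/5)/3.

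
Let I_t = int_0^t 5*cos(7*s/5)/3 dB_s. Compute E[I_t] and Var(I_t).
E[I_t] = 0; Var(I_t) = 25*t/18 + 125*sin(14*t/5)/252

The Itô integral of a deterministic integrand f(s) has mean 0 because each increment f(s) * (B_{s+ds} - B_s) has mean 0. By the Itô isometry:
  Var( int_0^t f(s) dB_s ) = E[ (int_0^t f(s) dB_s)^2 ] = int_0^t f(s)^2 ds.
Here f(s) = 5*cos(7*s/5)/3, so f(s)^2 = 25*cos(7*s/5)^2/9. Integrate:
  int_0^t (25*cos(7*s/5)^2/9) ds = 25*t/18 + 125*sin(14*t/5)/252.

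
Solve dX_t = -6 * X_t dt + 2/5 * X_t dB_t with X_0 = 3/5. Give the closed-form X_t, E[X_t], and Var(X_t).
X_t = 3/5 * exp((-152/25) t + (2/5) B_t); E[X_t] = 3*exp(-6*t)/5; Var(X_t) = (9*exp(4*t/25) - 9)*exp(-12*t)/25

For GBM dX = mu X dt + sigma X dB with X_0 = x_0, apply Itô to Y = log X: dY = (mu - sigma^2/2) dt + sigma dB, so Y_t = log(x_0) + (mu - sigma^2/2) t + sigma B_t and hence X_t = x_0 * exp((mu - sigma^2/2) t + sigma B_t).
With mu = -6, sigma = 2/5, x_0 = 3/5, this gives:
  X_t = 3/5 * exp((-152/25) * t + (2/5) * B_t).
Since sigma*B_t ~ Normal(0, sigma^2 t), E[exp(sigma*B_t)] = exp(sigma^2 t / 2); so E[X_t] = x_0 * exp((mu - sigma^2/2) t) * exp(sigma^2 t / 2) = x_0 * exp(mu t) = 3*exp(-6*t)/5.
Var(X_t) = E[X_t^2] - (E[X_t])^2 = x_0^2 * exp(2 mu t) * (exp(sigma^2 t) - 1) = (9*exp(4*t/25) - 9)*exp(-12*t)/25.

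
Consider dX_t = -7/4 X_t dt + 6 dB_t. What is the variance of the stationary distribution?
lim Var(X_t) = 72/7

The OU SDE dX = -theta X dt + sigma dB admits the integrating factor exp(theta t): d(exp(theta t) X_t) = sigma exp(theta t) dB_t. Integrating from 0 to t gives X_t = x_0 * exp(-theta t) + sigma * int_0^t exp(-theta (t-s)) dB_s for any initial x_0. The Itô integral has variance (by the Itô isometry) sigma^2 * int_0^t exp(-2 theta (t - s)) ds = sigma^2 * (1 - exp(-2 theta t)) / (2 theta), independent of x_0.
With theta = 7/4, sigma = 6:
  Var(X_t) = (6)^2 * (1 - exp(-2*7/4 t)) / (2 * 7/4) = 72/7 - 72*exp(-7*t/2)/7.
As t -> infinity, exp(-2*7/4 t) -> 0, so the stationary variance is sigma^2 / (2 theta) = 72/7.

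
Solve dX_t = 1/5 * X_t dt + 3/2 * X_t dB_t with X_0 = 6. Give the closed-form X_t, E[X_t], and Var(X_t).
X_t = 6 * exp((-37/40) t + (3/2) B_t); E[X_t] = 6*exp(t/5); Var(X_t) = 36*(exp(9*t/4) - 1)*exp(2*t/5)

For GBM dX = mu X dt + sigma X dB with X_0 = x_0, apply Itô to Y = log X: dY = (mu - sigma^2/2) dt + sigma dB, so Y_t = log(x_0) + (mu - sigma^2/2) t + sigma B_t and hence X_t = x_0 * exp((mu - sigma^2/2) t + sigma B_t).
With mu = 1/5, sigma = 3/2, x_0 = 6, this gives:
  X_t = 6 * exp((-37/40) * t + (3/2) * B_t).
Since sigma*B_t ~ Normal(0, sigma^2 t), E[exp(sigma*B_t)] = exp(sigma^2 t / 2); so E[X_t] = x_0 * exp((mu - sigma^2/2) t) * exp(sigma^2 t / 2) = x_0 * exp(mu t) = 6*exp(t/5).
Var(X_t) = E[X_t^2] - (E[X_t])^2 = x_0^2 * exp(2 mu t) * (exp(sigma^2 t) - 1) = 36*(exp(9*t/4) - 1)*exp(2*t/5).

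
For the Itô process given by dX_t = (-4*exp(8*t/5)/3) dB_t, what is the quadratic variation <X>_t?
<X>_t = 5*exp(16*t/5)/9 - 5/9

For an Itô process dX_t = a(t) dt + b(t) dB_t, the quadratic variation is <X>_t = int_0^t b(s)^2 ds (the drift term does not contribute). Here b(s) = -4*exp(8*s/5)/3, so
  b(s)^2 = 16*exp(16*s/5)/9.
Integrating from 0 to t:
  <X>_t = int_0^t (16*exp(16*s/5)/9) ds = 5*exp(16*t/5)/9 - 5/9.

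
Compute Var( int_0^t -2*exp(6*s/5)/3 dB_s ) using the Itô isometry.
Var = 5*exp(12*t/5)/27 - 5/27

The Itô integral of a deterministic integrand f(s) has mean 0 because each increment f(s) * (B_{s+ds} - B_s) has mean 0. By the Itô isometry:
  Var( int_0^t f(s) dB_s ) = E[ (int_0^t f(s) dB_s)^2 ] = int_0^t f(s)^2 ds.
Here f(s) = -2*exp(6*s/5)/3, so f(s)^2 = 4*exp(12*s/5)/9. Integrate:
  int_0^t (4*exp(12*s/5)/9) ds = 5*exp(12*t/5)/27 - 5/27.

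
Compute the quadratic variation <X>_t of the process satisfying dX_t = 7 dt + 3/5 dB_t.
<X>_t = 9*t/25

For an Itô process dX_t = a(t) dt + b(t) dB_t, the quadratic variation is <X>_t = int_0^t b(s)^2 ds (the drift term does not contribute). Here b(s) = 3/5, so
  b(s)^2 = 9/25.
Integrating from 0 to t:
  <X>_t = int_0^t (9/25) ds = 9*t/25.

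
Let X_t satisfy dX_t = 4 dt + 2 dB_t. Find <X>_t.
<X>_t = 4*t

For an Itô process dX_t = a(t) dt + b(t) dB_t, the quadratic variation is <X>_t = int_0^t b(s)^2 ds (the drift term does not contribute). Here b(s) = 2, so
  b(s)^2 = 4.
Integrating from 0 to t:
  <X>_t = int_0^t (4) ds = 4*t.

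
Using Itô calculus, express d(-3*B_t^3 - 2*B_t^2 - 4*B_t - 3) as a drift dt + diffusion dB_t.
d(-3*B_t^3 - 2*B_t^2 - 4*B_t - 3) = (-9*B_t - 2) dt + (-9*B_t^2 - 4*B_t - 4) dB_t

Itô's formula for f(B_t) gives d f(B_t) = f'(B_t) dB_t + (1/2) f''(B_t) dt. Compute derivatives of f(x) = -3*x^3 - 2*x^2 - 4*x - 3:
  f'(x)  = -9*x^2 - 4*x - 4
  f''(x) = -18*x - 4
Substitute x = B_t and multiply the f'' term by 1/2:
  drift     = (1/2) * (-18*x - 4) evaluated at B_t = -9*B_t - 2
  diffusion = (-9*x^2 - 4*x - 4) evaluated at B_t = -9*B_t^2 - 4*B_t - 4
Therefore d(-3*B_t^3 - 2*B_t^2 - 4*B_t - 3) = (-9*B_t - 2) dt + (-9*B_t^2 - 4*B_t - 4) dB_t.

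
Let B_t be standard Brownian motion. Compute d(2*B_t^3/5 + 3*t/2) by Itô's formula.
d(2*B_t^3/5 + 3*t/2) = (6*B_t/5 + 3/2) dt + (6*B_t^2/5) dB_t

Itô's formula for f(t, x): d f(t, B_t) = (f_t + (1/2) f_xx) dt + f_x dB_t. Compute partials of f(t, x) = 3*t/2 + 2*x^3/5:
  f_t(t,x)  = 3/2
  f_x(t,x)  = 6*x^2/5
  f_xx(t,x) = 12*x/5
Assemble drift = f_t + (1/2) f_xx = 6*x/5 + 3/2 and diffusion = f_x = 6*x^2/5. Substituting x = B_t:
  d(2*B_t^3/5 + 3*t/2) = (6*B_t/5 + 3/2) dt + (6*B_t^2/5) dB_t.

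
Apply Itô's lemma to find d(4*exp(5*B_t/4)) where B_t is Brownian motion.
d(4*exp(5*B_t/4)) = (25*exp(5*B_t/4)/8) dt + (5*exp(5*B_t/4)) dB_t

Itô's formula for f(B_t) gives d f(B_t) = f'(B_t) dB_t + (1/2) f''(B_t) dt. Compute derivatives of f(x) = 4*exp(5*x/4):
  f'(x)  = 5*exp(5*x/4)
  f''(x) = 25*exp(5*x/4)/4
Substitute x = B_t and multiply the f'' term by 1/2:
  drift     = (1/2) * (25*exp(5*x/4)/4) evaluated at B_t = 25*exp(5*B_t/4)/8
  diffusion = (5*exp(5*x/4)) evaluated at B_t = 5*exp(5*B_t/4)
Therefore d(4*exp(5*B_t/4)) = (25*exp(5*B_t/4)/8) dt + (5*exp(5*B_t/4)) dB_t.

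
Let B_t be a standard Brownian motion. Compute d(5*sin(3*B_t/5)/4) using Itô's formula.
d(5*sin(3*B_t/5)/4) = (-9*sin(3*B_t/5)/40) dt + (3*cos(3*B_t/5)/4) dB_t

Itô's formula for f(B_t) gives d f(B_t) = f'(B_t) dB_t + (1/2) f''(B_t) dt. Compute derivatives of f(x) = 5*sin(3*x/5)/4:
  f'(x)  = 3*cos(3*x/5)/4
  f''(x) = -9*sin(3*x/5)/20
Substitute x = B_t and multiply the f'' term by 1/2:
  drift     = (1/2) * (-9*sin(3*x/5)/20) evaluated at B_t = -9*sin(3*B_t/5)/40
  diffusion = (3*cos(3*x/5)/4) evaluated at B_t = 3*cos(3*B_t/5)/4
Therefore d(5*sin(3*B_t/5)/4) = (-9*sin(3*B_t/5)/40) dt + (3*cos(3*B_t/5)/4) dB_t.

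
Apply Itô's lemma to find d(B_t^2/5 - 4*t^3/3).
d(B_t^2/5 - 4*t^3/3) = (1/5 - 4*t^2) dt + (2*B_t/5) dB_t

Itô's formula for f(t, x): d f(t, B_t) = (f_t + (1/2) f_xx) dt + f_x dB_t. Compute partials of f(t, x) = -4*t^3/3 + x^2/5:
  f_t(t,x)  = -4*t^2
  f_x(t,x)  = 2*x/5
  f_xx(t,x) = 2/5
Assemble drift = f_t + (1/2) f_xx = 1/5 - 4*t^2 and diffusion = f_x = 2*x/5. Substituting x = B_t:
  d(B_t^2/5 - 4*t^3/3) = (1/5 - 4*t^2) dt + (2*B_t/5) dB_t.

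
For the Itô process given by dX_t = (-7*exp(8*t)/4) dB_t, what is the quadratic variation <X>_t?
<X>_t = 49*exp(16*t)/256 - 49/256

For an Itô process dX_t = a(t) dt + b(t) dB_t, the quadratic variation is <X>_t = int_0^t b(s)^2 ds (the drift term does not contribute). Here b(s) = -7*exp(8*s)/4, so
  b(s)^2 = 49*exp(16*s)/16.
Integrating from 0 to t:
  <X>_t = int_0^t (49*exp(16*s)/16) ds = 49*exp(16*t)/256 - 49/256.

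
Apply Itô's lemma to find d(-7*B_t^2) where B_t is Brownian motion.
d(-7*B_t^2) = (-7) dt + (-14*B_t) dB_t

Itô's formula for f(B_t) gives d f(B_t) = f'(B_t) dB_t + (1/2) f''(B_t) dt. Compute derivatives of f(x) = -7*x^2:
  f'(x)  = -14*x
  f''(x) = -14
Substitute x = B_t and multiply the f'' term by 1/2:
  drift     = (1/2) * (-14) evaluated at B_t = -7
  diffusion = (-14*x) evaluated at B_t = -14*B_t
Therefore d(-7*B_t^2) = (-7) dt + (-14*B_t) dB_t.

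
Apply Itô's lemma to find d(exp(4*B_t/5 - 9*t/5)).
d(exp(4*B_t/5 - 9*t/5)) = (-37*exp(4*B_t/5 - 9*t/5)/25) dt + (4*exp(4*B_t/5 - 9*t/5)/5) dB_t

Itô's formula for f(t, x): d f(t, B_t) = (f_t + (1/2) f_xx) dt + f_x dB_t. Compute partials of f(t, x) = exp(-9*t/5 + 4*x/5):
  f_t(t,x)  = -9*exp(-9*t/5 + 4*x/5)/5
  f_x(t,x)  = 4*exp(-9*t/5 + 4*x/5)/5
  f_xx(t,x) = 16*exp(-9*t/5 + 4*x/5)/25
Assemble drift = f_t + (1/2) f_xx = -37*exp(-9*t/5 + 4*x/5)/25 and diffusion = f_x = 4*exp(-9*t/5 + 4*x/5)/5. Substituting x = B_t:
  d(exp(4*B_t/5 - 9*t/5)) = (-37*exp(4*B_t/5 - 9*t/5)/25) dt + (4*exp(4*B_t/5 - 9*t/5)/5) dB_t.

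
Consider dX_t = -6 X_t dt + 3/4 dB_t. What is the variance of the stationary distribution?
lim Var(X_t) = 3/64

The OU SDE dX = -theta X dt + sigma dB admits the integrating factor exp(theta t): d(exp(theta t) X_t) = sigma exp(theta t) dB_t. Integrating from 0 to t gives X_t = x_0 * exp(-theta t) + sigma * int_0^t exp(-theta (t-s)) dB_s for any initial x_0. The Itô integral has variance (by the Itô isometry) sigma^2 * int_0^t exp(-2 theta (t - s)) ds = sigma^2 * (1 - exp(-2 theta t)) / (2 theta), independent of x_0.
With theta = 6, sigma = 3/4:
  Var(X_t) = (3/4)^2 * (1 - exp(-2*6 t)) / (2 * 6) = 3/64 - 3*exp(-12*t)/64.
As t -> infinity, exp(-2*6 t) -> 0, so the stationary variance is sigma^2 / (2 theta) = 3/64.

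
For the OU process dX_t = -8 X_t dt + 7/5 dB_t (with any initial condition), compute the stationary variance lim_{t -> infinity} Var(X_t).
lim Var(X_t) = 49/400

The OU SDE dX = -theta X dt + sigma dB admits the integrating factor exp(theta t): d(exp(theta t) X_t) = sigma exp(theta t) dB_t. Integrating from 0 to t gives X_t = x_0 * exp(-theta t) + sigma * int_0^t exp(-theta (t-s)) dB_s for any initial x_0. The Itô integral has variance (by the Itô isometry) sigma^2 * int_0^t exp(-2 theta (t - s)) ds = sigma^2 * (1 - exp(-2 theta t)) / (2 theta), independent of x_0.
With theta = 8, sigma = 7/5:
  Var(X_t) = (7/5)^2 * (1 - exp(-2*8 t)) / (2 * 8) = 49/400 - 49*exp(-16*t)/400.
As t -> infinity, exp(-2*8 t) -> 0, so the stationary variance is sigma^2 / (2 theta) = 49/400.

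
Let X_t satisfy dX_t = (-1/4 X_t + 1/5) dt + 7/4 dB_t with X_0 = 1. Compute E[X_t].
E[X_t] = 4/5 + exp(-t/4)/5

Taking expectations and using E[dB_t] = 0, the mean m(t) = E[X_t] satisfies the ODE m'(t) = a m(t) + b with m(0) = x_0. With a = -1/4, b = 1/5, x_0 = 1, the solution is
  m(t) = x_0 * exp(a t) + (b/a) * (exp(a t) - 1)
       = 1 * exp((-1/4) t) + ((1/5)/(-1/4)) * (exp((-1/4) t) - 1)
       = 4/5 + exp(-t/4)/5.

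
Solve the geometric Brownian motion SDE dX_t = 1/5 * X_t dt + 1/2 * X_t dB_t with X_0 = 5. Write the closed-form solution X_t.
X_t = 5 * exp((3/40) * t + (1/2) * B_t)

For GBM dX = mu X dt + sigma X dB with X_0 = x_0, apply Itô to Y = log X: dY = (mu - sigma^2/2) dt + sigma dB, so Y_t = log(x_0) + (mu - sigma^2/2) t + sigma B_t and hence X_t = x_0 * exp((mu - sigma^2/2) t + sigma B_t).
With mu = 1/5, sigma = 1/2, x_0 = 5, this gives:
  X_t = 5 * exp((3/40) * t + (1/2) * B_t).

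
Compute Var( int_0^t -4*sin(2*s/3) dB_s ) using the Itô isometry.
Var = 8*t - 6*sin(4*t/3)

The Itô integral of a deterministic integrand f(s) has mean 0 because each increment f(s) * (B_{s+ds} - B_s) has mean 0. By the Itô isometry:
  Var( int_0^t f(s) dB_s ) = E[ (int_0^t f(s) dB_s)^2 ] = int_0^t f(s)^2 ds.
Here f(s) = -4*sin(2*s/3), so f(s)^2 = 16*sin(2*s/3)^2. Integrate:
  int_0^t (16*sin(2*s/3)^2) ds = 8*t - 6*sin(4*t/3).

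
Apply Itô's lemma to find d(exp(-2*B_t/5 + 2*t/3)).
d(exp(-2*B_t/5 + 2*t/3)) = (56*exp(-2*B_t/5 + 2*t/3)/75) dt + (-2*exp(-2*B_t/5 + 2*t/3)/5) dB_t

Itô's formula for f(t, x): d f(t, B_t) = (f_t + (1/2) f_xx) dt + f_x dB_t. Compute partials of f(t, x) = exp(2*t/3 - 2*x/5):
  f_t(t,x)  = 2*exp(2*t/3 - 2*x/5)/3
  f_x(t,x)  = -2*exp(2*t/3 - 2*x/5)/5
  f_xx(t,x) = 4*exp(2*t/3 - 2*x/5)/25
Assemble drift = f_t + (1/2) f_xx = 56*exp(2*t/3 - 2*x/5)/75 and diffusion = f_x = -2*exp(2*t/3 - 2*x/5)/5. Substituting x = B_t:
  d(exp(-2*B_t/5 + 2*t/3)) = (56*exp(-2*B_t/5 + 2*t/3)/75) dt + (-2*exp(-2*B_t/5 + 2*t/3)/5) dB_t.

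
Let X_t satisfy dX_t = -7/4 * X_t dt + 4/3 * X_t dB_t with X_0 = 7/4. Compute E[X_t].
E[X_t] = 7*exp(-7*t/4)/4

For GBM dX = mu X dt + sigma X dB with X_0 = x_0, apply Itô to Y = log X: dY = (mu - sigma^2/2) dt + sigma dB, so Y_t = log(x_0) + (mu - sigma^2/2) t + sigma B_t and hence X_t = x_0 * exp((mu - sigma^2/2) t + sigma B_t).
With mu = -7/4, sigma = 4/3, x_0 = 7/4, this gives:
  X_t = 7/4 * exp((-95/36) * t + (4/3) * B_t).
Since sigma*B_t ~ Normal(0, sigma^2 t), E[exp(sigma*B_t)] = exp(sigma^2 t / 2); so E[X_t] = x_0 * exp((mu - sigma^2/2) t) * exp(sigma^2 t / 2) = x_0 * exp(mu t) = 7*exp(-7*t/4)/4.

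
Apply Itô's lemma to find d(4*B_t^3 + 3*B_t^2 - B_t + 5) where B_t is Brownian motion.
d(4*B_t^3 + 3*B_t^2 - B_t + 5) = (12*B_t + 3) dt + (12*B_t^2 + 6*B_t - 1) dB_t

Itô's formula for f(B_t) gives d f(B_t) = f'(B_t) dB_t + (1/2) f''(B_t) dt. Compute derivatives of f(x) = 4*x^3 + 3*x^2 - x + 5:
  f'(x)  = 12*x^2 + 6*x - 1
  f''(x) = 24*x + 6
Substitute x = B_t and multiply the f'' term by 1/2:
  drift     = (1/2) * (24*x + 6) evaluated at B_t = 12*B_t + 3
  diffusion = (12*x^2 + 6*x - 1) evaluated at B_t = 12*B_t^2 + 6*B_t - 1
Therefore d(4*B_t^3 + 3*B_t^2 - B_t + 5) = (12*B_t + 3) dt + (12*B_t^2 + 6*B_t - 1) dB_t.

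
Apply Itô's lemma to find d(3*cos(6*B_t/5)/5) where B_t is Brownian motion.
d(3*cos(6*B_t/5)/5) = (-54*cos(6*B_t/5)/125) dt + (-18*sin(6*B_t/5)/25) dB_t

Itô's formula for f(B_t) gives d f(B_t) = f'(B_t) dB_t + (1/2) f''(B_t) dt. Compute derivatives of f(x) = 3*cos(6*x/5)/5:
  f'(x)  = -18*sin(6*x/5)/25
  f''(x) = -108*cos(6*x/5)/125
Substitute x = B_t and multiply the f'' term by 1/2:
  drift     = (1/2) * (-108*cos(6*x/5)/125) evaluated at B_t = -54*cos(6*B_t/5)/125
  diffusion = (-18*sin(6*x/5)/25) evaluated at B_t = -18*sin(6*B_t/5)/25
Therefore d(3*cos(6*B_t/5)/5) = (-54*cos(6*B_t/5)/125) dt + (-18*sin(6*B_t/5)/25) dB_t.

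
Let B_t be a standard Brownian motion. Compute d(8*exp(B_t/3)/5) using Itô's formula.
d(8*exp(B_t/3)/5) = (4*exp(B_t/3)/45) dt + (8*exp(B_t/3)/15) dB_t

Itô's formula for f(B_t) gives d f(B_t) = f'(B_t) dB_t + (1/2) f''(B_t) dt. Compute derivatives of f(x) = 8*exp(x/3)/5:
  f'(x)  = 8*exp(x/3)/15
  f''(x) = 8*exp(x/3)/45
Substitute x = B_t and multiply the f'' term by 1/2:
  drift     = (1/2) * (8*exp(x/3)/45) evaluated at B_t = 4*exp(B_t/3)/45
  diffusion = (8*exp(x/3)/15) evaluated at B_t = 8*exp(B_t/3)/15
Therefore d(8*exp(B_t/3)/5) = (4*exp(B_t/3)/45) dt + (8*exp(B_t/3)/15) dB_t.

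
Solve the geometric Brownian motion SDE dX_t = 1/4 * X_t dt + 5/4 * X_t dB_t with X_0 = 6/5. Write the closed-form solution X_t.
X_t = 6/5 * exp((-17/32) * t + (5/4) * B_t)

For GBM dX = mu X dt + sigma X dB with X_0 = x_0, apply Itô to Y = log X: dY = (mu - sigma^2/2) dt + sigma dB, so Y_t = log(x_0) + (mu - sigma^2/2) t + sigma B_t and hence X_t = x_0 * exp((mu - sigma^2/2) t + sigma B_t).
With mu = 1/4, sigma = 5/4, x_0 = 6/5, this gives:
  X_t = 6/5 * exp((-17/32) * t + (5/4) * B_t).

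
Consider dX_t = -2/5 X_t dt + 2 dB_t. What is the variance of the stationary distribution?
lim Var(X_t) = 5

The OU SDE dX = -theta X dt + sigma dB admits the integrating factor exp(theta t): d(exp(theta t) X_t) = sigma exp(theta t) dB_t. Integrating from 0 to t gives X_t = x_0 * exp(-theta t) + sigma * int_0^t exp(-theta (t-s)) dB_s for any initial x_0. The Itô integral has variance (by the Itô isometry) sigma^2 * int_0^t exp(-2 theta (t - s)) ds = sigma^2 * (1 - exp(-2 theta t)) / (2 theta), independent of x_0.
With theta = 2/5, sigma = 2:
  Var(X_t) = (2)^2 * (1 - exp(-2*2/5 t)) / (2 * 2/5) = 5 - 5*exp(-4*t/5).
As t -> infinity, exp(-2*2/5 t) -> 0, so the stationary variance is sigma^2 / (2 theta) = 5.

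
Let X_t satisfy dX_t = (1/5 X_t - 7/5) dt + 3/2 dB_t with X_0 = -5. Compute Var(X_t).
Var(X_t) = 45*exp(2*t/5)/8 - 45/8

The variance V(t) = Var(X_t) satisfies V'(t) = 2 a V(t) + c^2 with V(0) = 0 (drift coefficient is linear in X, diffusion is constant). With a = 1/5, c = 3/2, the solution is
  V(t) = (c^2 / (2 a)) * (exp(2 a t) - 1)
       = ((3/2)^2 / (2*(1/5))) * (exp((2/5) t) - 1)
       = 45*exp(2*t/5)/8 - 45/8.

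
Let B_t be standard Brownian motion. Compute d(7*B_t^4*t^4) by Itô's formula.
d(7*B_t^4*t^4) = (B_t^2*t^3*(28*B_t^2 + 42*t)) dt + (28*B_t^3*t^4) dB_t

Itô's formula for f(t, x): d f(t, B_t) = (f_t + (1/2) f_xx) dt + f_x dB_t. Compute partials of f(t, x) = 7*t^4*x^4:
  f_t(t,x)  = 28*t^3*x^4
  f_x(t,x)  = 28*t^4*x^3
  f_xx(t,x) = 84*t^4*x^2
Assemble drift = f_t + (1/2) f_xx = t^3*x^2*(42*t + 28*x^2) and diffusion = f_x = 28*t^4*x^3. Substituting x = B_t:
  d(7*B_t^4*t^4) = (B_t^2*t^3*(28*B_t^2 + 42*t)) dt + (28*B_t^3*t^4) dB_t.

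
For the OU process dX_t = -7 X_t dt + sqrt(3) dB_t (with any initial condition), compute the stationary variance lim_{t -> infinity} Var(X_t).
lim Var(X_t) = 3/14

The OU SDE dX = -theta X dt + sigma dB admits the integrating factor exp(theta t): d(exp(theta t) X_t) = sigma exp(theta t) dB_t. Integrating from 0 to t gives X_t = x_0 * exp(-theta t) + sigma * int_0^t exp(-theta (t-s)) dB_s for any initial x_0. The Itô integral has variance (by the Itô isometry) sigma^2 * int_0^t exp(-2 theta (t - s)) ds = sigma^2 * (1 - exp(-2 theta t)) / (2 theta), independent of x_0.
With theta = 7, sigma = sqrt(3):
  Var(X_t) = (sqrt(3))^2 * (1 - exp(-2*7 t)) / (2 * 7) = 3/14 - 3*exp(-14*t)/14.
As t -> infinity, exp(-2*7 t) -> 0, so the stationary variance is sigma^2 / (2 theta) = 3/14.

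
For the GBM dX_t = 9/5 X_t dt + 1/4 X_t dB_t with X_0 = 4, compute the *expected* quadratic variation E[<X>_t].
E[<X>_t] = 80*exp(293*t/80)/293 - 80/293

<X>_t = int_0^t ((1/4) * X_s)^2 ds. Taking expectation inside the integral: E[<X>_t] = (1/4)^2 * int_0^t E[X_s^2] ds. For GBM, E[X_s^2] = x_0^2 * exp((2 mu + sigma^2) s). Integrating:
  E[<X>_t] = (1/4)^2 * 4^2 * (exp((2*(9/5) + (1/4)^2) t) - 1) / (2*(9/5) + (1/4)^2)
           = (1/4)^2 * 4^2 * (exp((293/80) t) - 1) / (293/80) = 80*exp(293*t/80)/293 - 80/293.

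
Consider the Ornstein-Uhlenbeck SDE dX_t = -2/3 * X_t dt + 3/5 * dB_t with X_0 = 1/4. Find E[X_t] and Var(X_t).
E[X_t] = exp(-2*t/3)/4; Var(X_t) = 27/100 - 27*exp(-4*t/3)/100

The OU SDE dX = -theta X dt + sigma dB admits the integrating factor exp(theta t): d(exp(theta t) X_t) = sigma exp(theta t) dB_t. Integrating from 0 to t:
  X_t = x_0 * exp(-theta t) + sigma * int_0^t exp(-theta (t-s)) dB_s.
The Itô integral has mean 0 and (by the Itô isometry) variance sigma^2 * int_0^t exp(-2 theta (t - s)) ds = sigma^2 * (1 - exp(-2 theta t)) / (2 theta).
With theta = 2/3, sigma = 3/5, x_0 = 1/4:
  E[X_t] = 1/4 * exp(-2/3 t) = exp(-2*t/3)/4
  Var(X_t) = (3/5)^2 * (1 - exp(-2*2/3 t)) / (2 * 2/3) = 27/100 - 27*exp(-4*t/3)/100.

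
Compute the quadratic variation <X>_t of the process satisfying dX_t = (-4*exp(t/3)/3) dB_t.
<X>_t = 8*exp(2*t/3)/3 - 8/3

For an Itô process dX_t = a(t) dt + b(t) dB_t, the quadratic variation is <X>_t = int_0^t b(s)^2 ds (the drift term does not contribute). Here b(s) = -4*exp(s/3)/3, so
  b(s)^2 = 16*exp(2*s/3)/9.
Integrating from 0 to t:
  <X>_t = int_0^t (16*exp(2*s/3)/9) ds = 8*exp(2*t/3)/3 - 8/3.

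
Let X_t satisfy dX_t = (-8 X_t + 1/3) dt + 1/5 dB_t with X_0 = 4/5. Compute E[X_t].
E[X_t] = 1/24 + 91*exp(-8*t)/120

Taking expectations and using E[dB_t] = 0, the mean m(t) = E[X_t] satisfies the ODE m'(t) = a m(t) + b with m(0) = x_0. With a = -8, b = 1/3, x_0 = 4/5, the solution is
  m(t) = x_0 * exp(a t) + (b/a) * (exp(a t) - 1)
       = (4/5) * exp((-8) t) + ((1/3)/(-8)) * (exp((-8) t) - 1)
       = 1/24 + 91*exp(-8*t)/120.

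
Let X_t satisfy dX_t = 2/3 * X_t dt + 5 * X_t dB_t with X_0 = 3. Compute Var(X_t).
Var(X_t) = 9*(exp(25*t) - 1)*exp(4*t/3)

For GBM dX = mu X dt + sigma X dB with X_0 = x_0, apply Itô to Y = log X: dY = (mu - sigma^2/2) dt + sigma dB, so Y_t = log(x_0) + (mu - sigma^2/2) t + sigma B_t and hence X_t = x_0 * exp((mu - sigma^2/2) t + sigma B_t).
With mu = 2/3, sigma = 5, x_0 = 3, this gives:
  X_t = 3 * exp((-71/6) * t + (5) * B_t).
Since sigma*B_t ~ Normal(0, sigma^2 t), E[exp(sigma*B_t)] = exp(sigma^2 t / 2); so E[X_t] = x_0 * exp((mu - sigma^2/2) t) * exp(sigma^2 t / 2) = x_0 * exp(mu t) = 3*exp(2*t/3).
Var(X_t) = E[X_t^2] - (E[X_t])^2 = x_0^2 * exp(2 mu t) * (exp(sigma^2 t) - 1) = 9*(exp(25*t) - 1)*exp(4*t/3).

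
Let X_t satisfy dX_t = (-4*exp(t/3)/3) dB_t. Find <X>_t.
<X>_t = 8*exp(2*t/3)/3 - 8/3

For an Itô process dX_t = a(t) dt + b(t) dB_t, the quadratic variation is <X>_t = int_0^t b(s)^2 ds (the drift term does not contribute). Here b(s) = -4*exp(s/3)/3, so
  b(s)^2 = 16*exp(2*s/3)/9.
Integrating from 0 to t:
  <X>_t = int_0^t (16*exp(2*s/3)/9) ds = 8*exp(2*t/3)/3 - 8/3.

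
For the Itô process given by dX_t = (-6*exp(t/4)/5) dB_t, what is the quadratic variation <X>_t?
<X>_t = 72*exp(t/2)/25 - 72/25

For an Itô process dX_t = a(t) dt + b(t) dB_t, the quadratic variation is <X>_t = int_0^t b(s)^2 ds (the drift term does not contribute). Here b(s) = -6*exp(s/4)/5, so
  b(s)^2 = 36*exp(s/2)/25.
Integrating from 0 to t:
  <X>_t = int_0^t (36*exp(s/2)/25) ds = 72*exp(t/2)/25 - 72/25.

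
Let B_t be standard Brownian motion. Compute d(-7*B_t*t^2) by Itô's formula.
d(-7*B_t*t^2) = (-14*B_t*t) dt + (-7*t^2) dB_t

Itô's formula for f(t, x): d f(t, B_t) = (f_t + (1/2) f_xx) dt + f_x dB_t. Compute partials of f(t, x) = -7*t^2*x:
  f_t(t,x)  = -14*t*x
  f_x(t,x)  = -7*t^2
  f_xx(t,x) = 0
Assemble drift = f_t + (1/2) f_xx = -14*t*x and diffusion = f_x = -7*t^2. Substituting x = B_t:
  d(-7*B_t*t^2) = (-14*B_t*t) dt + (-7*t^2) dB_t.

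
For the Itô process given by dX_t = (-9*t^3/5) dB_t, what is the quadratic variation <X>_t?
<X>_t = 81*t^7/175

For an Itô process dX_t = a(t) dt + b(t) dB_t, the quadratic variation is <X>_t = int_0^t b(s)^2 ds (the drift term does not contribute). Here b(s) = -9*s^3/5, so
  b(s)^2 = 81*s^6/25.
Integrating from 0 to t:
  <X>_t = int_0^t (81*s^6/25) ds = 81*t^7/175.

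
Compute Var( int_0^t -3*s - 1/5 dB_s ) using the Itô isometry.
Var = t*(75*t^2 + 15*t + 1)/25

The Itô integral of a deterministic integrand f(s) has mean 0 because each increment f(s) * (B_{s+ds} - B_s) has mean 0. By the Itô isometry:
  Var( int_0^t f(s) dB_s ) = E[ (int_0^t f(s) dB_s)^2 ] = int_0^t f(s)^2 ds.
Here f(s) = -3*s - 1/5, so f(s)^2 = (15*s + 1)^2/25. Integrate:
  int_0^t ((15*s + 1)^2/25) ds = t*(75*t^2 + 15*t + 1)/25.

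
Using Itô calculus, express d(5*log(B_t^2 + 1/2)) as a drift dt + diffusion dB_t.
d(5*log(B_t^2 + 1/2)) = (10*(1 - 2*B_t^2)/(2*B_t^2 + 1)^2) dt + (20*B_t/(2*B_t^2 + 1)) dB_t

Itô's formula for f(B_t) gives d f(B_t) = f'(B_t) dB_t + (1/2) f''(B_t) dt. Compute derivatives of f(x) = 5*log(x^2 + 1/2):
  f'(x)  = 20*x/(2*x^2 + 1)
  f''(x) = 20*(1 - 2*x^2)/(2*x^2 + 1)^2
Substitute x = B_t and multiply the f'' term by 1/2:
  drift     = (1/2) * (20*(1 - 2*x^2)/(2*x^2 + 1)^2) evaluated at B_t = 10*(1 - 2*B_t^2)/(2*B_t^2 + 1)^2
  diffusion = (20*x/(2*x^2 + 1)) evaluated at B_t = 20*B_t/(2*B_t^2 + 1)
Therefore d(5*log(B_t^2 + 1/2)) = (10*(1 - 2*B_t^2)/(2*B_t^2 + 1)^2) dt + (20*B_t/(2*B_t^2 + 1)) dB_t.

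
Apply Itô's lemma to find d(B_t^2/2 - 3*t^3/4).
d(B_t^2/2 - 3*t^3/4) = (1/2 - 9*t^2/4) dt + (B_t) dB_t

Itô's formula for f(t, x): d f(t, B_t) = (f_t + (1/2) f_xx) dt + f_x dB_t. Compute partials of f(t, x) = -3*t^3/4 + x^2/2:
  f_t(t,x)  = -9*t^2/4
  f_x(t,x)  = x
  f_xx(t,x) = 1
Assemble drift = f_t + (1/2) f_xx = 1/2 - 9*t^2/4 and diffusion = f_x = x. Substituting x = B_t:
  d(B_t^2/2 - 3*t^3/4) = (1/2 - 9*t^2/4) dt + (B_t) dB_t.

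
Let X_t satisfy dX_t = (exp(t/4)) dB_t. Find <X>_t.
<X>_t = 2*exp(t/2) - 2

For an Itô process dX_t = a(t) dt + b(t) dB_t, the quadratic variation is <X>_t = int_0^t b(s)^2 ds (the drift term does not contribute). Here b(s) = exp(s/4), so
  b(s)^2 = exp(s/2).
Integrating from 0 to t:
  <X>_t = int_0^t (exp(s/2)) ds = 2*exp(t/2) - 2.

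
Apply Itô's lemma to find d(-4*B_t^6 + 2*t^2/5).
d(-4*B_t^6 + 2*t^2/5) = (-60*B_t^4 + 4*t/5) dt + (-24*B_t^5) dB_t

Itô's formula for f(t, x): d f(t, B_t) = (f_t + (1/2) f_xx) dt + f_x dB_t. Compute partials of f(t, x) = 2*t^2/5 - 4*x^6:
  f_t(t,x)  = 4*t/5
  f_x(t,x)  = -24*x^5
  f_xx(t,x) = -120*x^4
Assemble drift = f_t + (1/2) f_xx = 4*t/5 - 60*x^4 and diffusion = f_x = -24*x^5. Substituting x = B_t:
  d(-4*B_t^6 + 2*t^2/5) = (-60*B_t^4 + 4*t/5) dt + (-24*B_t^5) dB_t.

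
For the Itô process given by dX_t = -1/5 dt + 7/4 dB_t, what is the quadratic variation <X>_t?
<X>_t = 49*t/16

For an Itô process dX_t = a(t) dt + b(t) dB_t, the quadratic variation is <X>_t = int_0^t b(s)^2 ds (the drift term does not contribute). Here b(s) = 7/4, so
  b(s)^2 = 49/16.
Integrating from 0 to t:
  <X>_t = int_0^t (49/16) ds = 49*t/16.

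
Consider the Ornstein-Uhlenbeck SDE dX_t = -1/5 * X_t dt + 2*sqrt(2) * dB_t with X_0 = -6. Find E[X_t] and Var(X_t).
E[X_t] = -6*exp(-t/5); Var(X_t) = 20 - 20*exp(-2*t/5)

The OU SDE dX = -theta X dt + sigma dB admits the integrating factor exp(theta t): d(exp(theta t) X_t) = sigma exp(theta t) dB_t. Integrating from 0 to t:
  X_t = x_0 * exp(-theta t) + sigma * int_0^t exp(-theta (t-s)) dB_s.
The Itô integral has mean 0 and (by the Itô isometry) variance sigma^2 * int_0^t exp(-2 theta (t - s)) ds = sigma^2 * (1 - exp(-2 theta t)) / (2 theta).
With theta = 1/5, sigma = 2*sqrt(2), x_0 = -6:
  E[X_t] = -6 * exp(-1/5 t) = -6*exp(-t/5)
  Var(X_t) = (2*sqrt(2))^2 * (1 - exp(-2*1/5 t)) / (2 * 1/5) = 20 - 20*exp(-2*t/5).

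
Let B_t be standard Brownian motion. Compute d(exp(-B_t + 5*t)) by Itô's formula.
d(exp(-B_t + 5*t)) = (11*exp(-B_t + 5*t)/2) dt + (-exp(-B_t + 5*t)) dB_t

Itô's formula for f(t, x): d f(t, B_t) = (f_t + (1/2) f_xx) dt + f_x dB_t. Compute partials of f(t, x) = exp(5*t - x):
  f_t(t,x)  = 5*exp(5*t - x)
  f_x(t,x)  = -exp(5*t - x)
  f_xx(t,x) = exp(5*t - x)
Assemble drift = f_t + (1/2) f_xx = 11*exp(5*t - x)/2 and diffusion = f_x = -exp(5*t - x). Substituting x = B_t:
  d(exp(-B_t + 5*t)) = (11*exp(-B_t + 5*t)/2) dt + (-exp(-B_t + 5*t)) dB_t.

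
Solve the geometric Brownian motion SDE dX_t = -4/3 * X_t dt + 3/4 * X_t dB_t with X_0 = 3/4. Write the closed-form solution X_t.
X_t = 3/4 * exp((-155/96) * t + (3/4) * B_t)

For GBM dX = mu X dt + sigma X dB with X_0 = x_0, apply Itô to Y = log X: dY = (mu - sigma^2/2) dt + sigma dB, so Y_t = log(x_0) + (mu - sigma^2/2) t + sigma B_t and hence X_t = x_0 * exp((mu - sigma^2/2) t + sigma B_t).
With mu = -4/3, sigma = 3/4, x_0 = 3/4, this gives:
  X_t = 3/4 * exp((-155/96) * t + (3/4) * B_t).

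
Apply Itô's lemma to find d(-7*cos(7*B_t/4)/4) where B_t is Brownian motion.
d(-7*cos(7*B_t/4)/4) = (343*cos(7*B_t/4)/128) dt + (49*sin(7*B_t/4)/16) dB_t

Itô's formula for f(B_t) gives d f(B_t) = f'(B_t) dB_t + (1/2) f''(B_t) dt. Compute derivatives of f(x) = -7*cos(7*x/4)/4:
  f'(x)  = 49*sin(7*x/4)/16
  f''(x) = 343*cos(7*x/4)/64
Substitute x = B_t and multiply the f'' term by 1/2:
  drift     = (1/2) * (343*cos(7*x/4)/64) evaluated at B_t = 343*cos(7*B_t/4)/128
  diffusion = (49*sin(7*x/4)/16) evaluated at B_t = 49*sin(7*B_t/4)/16
Therefore d(-7*cos(7*B_t/4)/4) = (343*cos(7*B_t/4)/128) dt + (49*sin(7*B_t/4)/16) dB_t.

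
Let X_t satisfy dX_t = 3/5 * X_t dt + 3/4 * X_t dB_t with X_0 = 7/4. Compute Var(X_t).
Var(X_t) = 49*(exp(9*t/16) - 1)*exp(6*t/5)/16

For GBM dX = mu X dt + sigma X dB with X_0 = x_0, apply Itô to Y = log X: dY = (mu - sigma^2/2) dt + sigma dB, so Y_t = log(x_0) + (mu - sigma^2/2) t + sigma B_t and hence X_t = x_0 * exp((mu - sigma^2/2) t + sigma B_t).
With mu = 3/5, sigma = 3/4, x_0 = 7/4, this gives:
  X_t = 7/4 * exp((51/160) * t + (3/4) * B_t).
Since sigma*B_t ~ Normal(0, sigma^2 t), E[exp(sigma*B_t)] = exp(sigma^2 t / 2); so E[X_t] = x_0 * exp((mu - sigma^2/2) t) * exp(sigma^2 t / 2) = x_0 * exp(mu t) = 7*exp(3*t/5)/4.
Var(X_t) = E[X_t^2] - (E[X_t])^2 = x_0^2 * exp(2 mu t) * (exp(sigma^2 t) - 1) = 49*(exp(9*t/16) - 1)*exp(6*t/5)/16.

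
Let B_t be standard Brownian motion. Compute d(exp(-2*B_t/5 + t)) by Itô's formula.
d(exp(-2*B_t/5 + t)) = (27*exp(-2*B_t/5 + t)/25) dt + (-2*exp(-2*B_t/5 + t)/5) dB_t

Itô's formula for f(t, x): d f(t, B_t) = (f_t + (1/2) f_xx) dt + f_x dB_t. Compute partials of f(t, x) = exp(t - 2*x/5):
  f_t(t,x)  = exp(t - 2*x/5)
  f_x(t,x)  = -2*exp(t - 2*x/5)/5
  f_xx(t,x) = 4*exp(t - 2*x/5)/25
Assemble drift = f_t + (1/2) f_xx = 27*exp(t - 2*x/5)/25 and diffusion = f_x = -2*exp(t - 2*x/5)/5. Substituting x = B_t:
  d(exp(-2*B_t/5 + t)) = (27*exp(-2*B_t/5 + t)/25) dt + (-2*exp(-2*B_t/5 + t)/5) dB_t.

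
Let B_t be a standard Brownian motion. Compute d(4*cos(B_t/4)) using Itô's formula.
d(4*cos(B_t/4)) = (-cos(B_t/4)/8) dt + (-sin(B_t/4)) dB_t

Itô's formula for f(B_t) gives d f(B_t) = f'(B_t) dB_t + (1/2) f''(B_t) dt. Compute derivatives of f(x) = 4*cos(x/4):
  f'(x)  = -sin(x/4)
  f''(x) = -cos(x/4)/4
Substitute x = B_t and multiply the f'' term by 1/2:
  drift     = (1/2) * (-cos(x/4)/4) evaluated at B_t = -cos(B_t/4)/8
  diffusion = (-sin(x/4)) evaluated at B_t = -sin(B_t/4)
Therefore d(4*cos(B_t/4)) = (-cos(B_t/4)/8) dt + (-sin(B_t/4)) dB_t.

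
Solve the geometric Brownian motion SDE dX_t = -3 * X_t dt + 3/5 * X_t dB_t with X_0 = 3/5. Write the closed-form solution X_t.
X_t = 3/5 * exp((-159/50) * t + (3/5) * B_t)

For GBM dX = mu X dt + sigma X dB with X_0 = x_0, apply Itô to Y = log X: dY = (mu - sigma^2/2) dt + sigma dB, so Y_t = log(x_0) + (mu - sigma^2/2) t + sigma B_t and hence X_t = x_0 * exp((mu - sigma^2/2) t + sigma B_t).
With mu = -3, sigma = 3/5, x_0 = 3/5, this gives:
  X_t = 3/5 * exp((-159/50) * t + (3/5) * B_t).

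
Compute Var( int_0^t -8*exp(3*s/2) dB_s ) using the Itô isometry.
Var = 64*exp(3*t)/3 - 64/3

The Itô integral of a deterministic integrand f(s) has mean 0 because each increment f(s) * (B_{s+ds} - B_s) has mean 0. By the Itô isometry:
  Var( int_0^t f(s) dB_s ) = E[ (int_0^t f(s) dB_s)^2 ] = int_0^t f(s)^2 ds.
Here f(s) = -8*exp(3*s/2), so f(s)^2 = 64*exp(3*s). Integrate:
  int_0^t (64*exp(3*s)) ds = 64*exp(3*t)/3 - 64/3.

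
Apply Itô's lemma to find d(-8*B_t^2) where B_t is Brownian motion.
d(-8*B_t^2) = (-8) dt + (-16*B_t) dB_t

Itô's formula for f(B_t) gives d f(B_t) = f'(B_t) dB_t + (1/2) f''(B_t) dt. Compute derivatives of f(x) = -8*x^2:
  f'(x)  = -16*x
  f''(x) = -16
Substitute x = B_t and multiply the f'' term by 1/2:
  drift     = (1/2) * (-16) evaluated at B_t = -8
  diffusion = (-16*x) evaluated at B_t = -16*B_t
Therefore d(-8*B_t^2) = (-8) dt + (-16*B_t) dB_t.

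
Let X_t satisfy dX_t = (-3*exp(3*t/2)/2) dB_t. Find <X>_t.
<X>_t = 3*exp(3*t)/4 - 3/4

For an Itô process dX_t = a(t) dt + b(t) dB_t, the quadratic variation is <X>_t = int_0^t b(s)^2 ds (the drift term does not contribute). Here b(s) = -3*exp(3*s/2)/2, so
  b(s)^2 = 9*exp(3*s)/4.
Integrating from 0 to t:
  <X>_t = int_0^t (9*exp(3*s)/4) ds = 3*exp(3*t)/4 - 3/4.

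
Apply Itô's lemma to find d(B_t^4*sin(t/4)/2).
d(B_t^4*sin(t/4)/2) = (B_t^2*(B_t^2*cos(t/4) + 24*sin(t/4))/8) dt + (2*B_t^3*sin(t/4)) dB_t

Itô's formula for f(t, x): d f(t, B_t) = (f_t + (1/2) f_xx) dt + f_x dB_t. Compute partials of f(t, x) = x^4*sin(t/4)/2:
  f_t(t,x)  = x^4*cos(t/4)/8
  f_x(t,x)  = 2*x^3*sin(t/4)
  f_xx(t,x) = 6*x^2*sin(t/4)
Assemble drift = f_t + (1/2) f_xx = x^2*(x^2*cos(t/4) + 24*sin(t/4))/8 and diffusion = f_x = 2*x^3*sin(t/4). Substituting x = B_t:
  d(B_t^4*sin(t/4)/2) = (B_t^2*(B_t^2*cos(t/4) + 24*sin(t/4))/8) dt + (2*B_t^3*sin(t/4)) dB_t.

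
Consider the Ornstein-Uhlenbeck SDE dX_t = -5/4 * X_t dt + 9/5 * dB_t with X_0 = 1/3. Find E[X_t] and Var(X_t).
E[X_t] = exp(-5*t/4)/3; Var(X_t) = 162/125 - 162*exp(-5*t/2)/125

The OU SDE dX = -theta X dt + sigma dB admits the integrating factor exp(theta t): d(exp(theta t) X_t) = sigma exp(theta t) dB_t. Integrating from 0 to t:
  X_t = x_0 * exp(-theta t) + sigma * int_0^t exp(-theta (t-s)) dB_s.
The Itô integral has mean 0 and (by the Itô isometry) variance sigma^2 * int_0^t exp(-2 theta (t - s)) ds = sigma^2 * (1 - exp(-2 theta t)) / (2 theta).
With theta = 5/4, sigma = 9/5, x_0 = 1/3:
  E[X_t] = 1/3 * exp(-5/4 t) = exp(-5*t/4)/3
  Var(X_t) = (9/5)^2 * (1 - exp(-2*5/4 t)) / (2 * 5/4) = 162/125 - 162*exp(-5*t/2)/125.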